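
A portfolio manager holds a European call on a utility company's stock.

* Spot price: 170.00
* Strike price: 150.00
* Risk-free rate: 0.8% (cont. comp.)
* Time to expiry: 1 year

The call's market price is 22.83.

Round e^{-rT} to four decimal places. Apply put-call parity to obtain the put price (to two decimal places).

1.63

exp(−rT) = exp(−0.008·1) = 0.9920
Put-call parity: C − P = S − K·e^(−rT) = 170 − 150·0.9920 = 170 − 148.8000 = 21.2000
P = C − (C − P) = 22.83 − (21.2000) = 1.6300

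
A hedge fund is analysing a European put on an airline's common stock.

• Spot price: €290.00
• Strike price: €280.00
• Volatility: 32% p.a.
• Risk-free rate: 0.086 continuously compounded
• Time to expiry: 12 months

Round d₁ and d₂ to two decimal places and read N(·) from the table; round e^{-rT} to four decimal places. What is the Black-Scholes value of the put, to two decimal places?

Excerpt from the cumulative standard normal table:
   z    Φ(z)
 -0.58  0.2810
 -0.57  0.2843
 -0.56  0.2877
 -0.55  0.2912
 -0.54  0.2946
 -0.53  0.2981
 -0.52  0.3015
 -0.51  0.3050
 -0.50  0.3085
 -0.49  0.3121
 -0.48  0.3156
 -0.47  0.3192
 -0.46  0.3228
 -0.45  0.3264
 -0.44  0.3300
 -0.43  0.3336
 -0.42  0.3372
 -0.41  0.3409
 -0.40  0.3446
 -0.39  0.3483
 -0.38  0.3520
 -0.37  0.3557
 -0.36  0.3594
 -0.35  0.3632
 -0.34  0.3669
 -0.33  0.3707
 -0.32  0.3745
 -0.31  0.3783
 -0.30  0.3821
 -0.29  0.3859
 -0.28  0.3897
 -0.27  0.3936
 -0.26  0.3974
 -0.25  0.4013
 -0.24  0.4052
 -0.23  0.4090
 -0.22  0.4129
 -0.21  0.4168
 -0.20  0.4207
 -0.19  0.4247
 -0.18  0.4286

σ√T = 0.32·√1 = 0.3200
d₁ = [ln(290/280) + (0.086 + 0.32²/2)·1] / 0.3200 = [0.0351 + 0.1372] / 0.3200 = 0.5384 which rounds to 0.54
d₂ = d₁ − σ√T = 0.5384 − 0.3200 = 0.2184 which rounds to 0.22
exp(−rT) = exp(−0.086·1) = 0.9176
N(−d₂) = N(-0.22) = 0.4129;  N(−d₁) = N(-0.54) = 0.2946
P = 280·0.9176·0.4129 − 290·0.2946 = 106.0856 − 85.4340 = 20.6516

€20.65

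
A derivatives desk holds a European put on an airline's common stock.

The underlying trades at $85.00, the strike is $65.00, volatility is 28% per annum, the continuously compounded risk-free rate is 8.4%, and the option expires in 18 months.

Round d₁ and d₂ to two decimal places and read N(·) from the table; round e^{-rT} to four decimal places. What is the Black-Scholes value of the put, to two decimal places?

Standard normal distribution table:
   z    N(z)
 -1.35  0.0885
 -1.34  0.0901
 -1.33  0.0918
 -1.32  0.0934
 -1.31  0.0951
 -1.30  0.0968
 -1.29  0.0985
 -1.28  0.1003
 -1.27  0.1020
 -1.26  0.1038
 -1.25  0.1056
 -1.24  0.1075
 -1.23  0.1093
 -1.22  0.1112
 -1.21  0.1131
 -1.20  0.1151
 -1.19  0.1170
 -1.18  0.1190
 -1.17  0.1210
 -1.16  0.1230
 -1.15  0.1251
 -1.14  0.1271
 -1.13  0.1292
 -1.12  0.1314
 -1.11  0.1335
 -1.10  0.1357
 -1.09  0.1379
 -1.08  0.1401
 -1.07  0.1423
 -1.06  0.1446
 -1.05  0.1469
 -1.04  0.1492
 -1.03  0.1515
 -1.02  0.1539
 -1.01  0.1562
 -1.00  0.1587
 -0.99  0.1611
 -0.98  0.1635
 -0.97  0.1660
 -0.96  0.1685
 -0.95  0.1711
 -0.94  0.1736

T = 1.5;  σ√T = 0.3429
d₁ = [ln(85/65) + (0.084 + 0.28²/2)·1.5] / 0.3429 = [0.2683 + 0.1848] / 0.3429 = 1.3212 → 1.32
d₂ = d₁ − σ√T = 1.3212 − 0.3429 = 0.9782 → 0.98
e^(−rT) = e^(−0.084·1.5) = 0.8816
N(−d₂) = N(-0.98) = 0.1635;  N(−d₁) = N(-1.32) = 0.0934
P = 65·0.8816·0.1635 − 85·0.0934 = 9.3692 − 7.9390 = 1.4302

$1.43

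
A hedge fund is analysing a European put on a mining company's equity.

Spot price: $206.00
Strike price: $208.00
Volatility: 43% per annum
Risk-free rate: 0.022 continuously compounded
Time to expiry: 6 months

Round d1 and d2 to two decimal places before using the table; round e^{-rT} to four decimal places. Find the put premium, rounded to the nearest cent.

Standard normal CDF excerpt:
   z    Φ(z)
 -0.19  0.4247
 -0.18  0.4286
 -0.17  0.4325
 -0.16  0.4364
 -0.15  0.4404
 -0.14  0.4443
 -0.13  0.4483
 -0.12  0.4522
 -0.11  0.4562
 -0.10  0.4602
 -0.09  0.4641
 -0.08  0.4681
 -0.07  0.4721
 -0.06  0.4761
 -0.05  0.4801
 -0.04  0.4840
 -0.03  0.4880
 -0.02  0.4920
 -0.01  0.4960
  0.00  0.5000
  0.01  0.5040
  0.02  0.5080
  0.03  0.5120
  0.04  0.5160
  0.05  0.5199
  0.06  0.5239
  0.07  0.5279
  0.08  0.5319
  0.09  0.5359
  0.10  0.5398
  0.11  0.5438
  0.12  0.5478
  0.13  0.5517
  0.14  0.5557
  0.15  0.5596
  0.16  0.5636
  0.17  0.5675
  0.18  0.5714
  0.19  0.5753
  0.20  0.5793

T = 0.5;  σ√T = 0.3041
d₁ = [ln(206/208) + (0.022 + 0.43²/2)·0.5] / 0.3041 = [-0.0097 + 0.0572] / 0.3041 = 0.1564 ≈ 0.16
d₂ = d₁ − σ√T = 0.1564 − 0.3041 = -0.1476 ≈ -0.15
exp(−rT) = exp(−0.022·0.5) = 0.9891
N(−d₂) = N(0.15) = 0.5596;  N(−d₁) = N(-0.16) = 0.4364
P = 208·0.9891·0.5596 − 206·0.4364 = 115.1281 − 89.8984 = 25.2297

$25.23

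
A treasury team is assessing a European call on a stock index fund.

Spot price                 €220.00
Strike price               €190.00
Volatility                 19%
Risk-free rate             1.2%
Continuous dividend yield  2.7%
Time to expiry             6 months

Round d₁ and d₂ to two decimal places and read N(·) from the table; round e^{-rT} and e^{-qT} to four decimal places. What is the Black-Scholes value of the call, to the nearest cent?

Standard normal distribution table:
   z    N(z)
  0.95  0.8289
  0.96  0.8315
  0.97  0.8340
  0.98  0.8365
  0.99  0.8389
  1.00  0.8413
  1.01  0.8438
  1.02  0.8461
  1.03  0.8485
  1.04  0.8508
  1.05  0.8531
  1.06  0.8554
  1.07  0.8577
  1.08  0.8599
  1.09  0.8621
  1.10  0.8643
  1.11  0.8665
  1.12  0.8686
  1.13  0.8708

σ√T = 0.19 × 0.7071 = 0.1344
ln(S/K) + (r − q + σ²/2)T = ln(220/190) + (0.012 − 0.027 + 0.19²/2)·0.5 = 0.1466 + 0.0015 = 0.1481
d₁ = 0.1481 / 0.1344 = 1.1026 → 1.10
d₂ = d₁ − σ√T = 1.1026 − 0.1344 = 0.9682 → 0.97
exp(−qT) = exp(−0.027·0.5) = 0.9866;  exp(−rT) = exp(−0.012·0.5) = 0.9940
N(d₁) = N(1.10) = 0.8643;  N(d₂) = N(0.97) = 0.8340
C = 220·0.9866·0.8643 − 190·0.9940·0.8340 = 187.5980 − 157.5092 = 30.0888

€30.09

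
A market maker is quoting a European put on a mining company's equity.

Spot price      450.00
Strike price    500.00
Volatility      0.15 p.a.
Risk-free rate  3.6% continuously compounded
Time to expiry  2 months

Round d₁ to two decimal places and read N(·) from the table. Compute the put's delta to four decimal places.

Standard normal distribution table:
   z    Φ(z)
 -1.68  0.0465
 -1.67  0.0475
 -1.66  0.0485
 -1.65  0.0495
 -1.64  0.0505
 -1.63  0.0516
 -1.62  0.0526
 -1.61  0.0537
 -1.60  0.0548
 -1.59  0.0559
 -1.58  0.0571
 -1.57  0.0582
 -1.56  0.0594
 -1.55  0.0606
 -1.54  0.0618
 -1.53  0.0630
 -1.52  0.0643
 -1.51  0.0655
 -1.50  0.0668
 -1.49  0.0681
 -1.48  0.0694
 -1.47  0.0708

T = 0.1667;  σ√T = 0.0612
d₁ = [ln(450/500) + (0.036 + 0.15²/2)·0.1667] / 0.0612 = [-0.1054 + 0.0079] / 0.0612 = -1.5919 ≈ -1.59
N(d₁) = N(-1.59) = 0.0559
Δ_put = N(d₁) − 1 = 0.0559 − 1 = -0.9441

-0.9441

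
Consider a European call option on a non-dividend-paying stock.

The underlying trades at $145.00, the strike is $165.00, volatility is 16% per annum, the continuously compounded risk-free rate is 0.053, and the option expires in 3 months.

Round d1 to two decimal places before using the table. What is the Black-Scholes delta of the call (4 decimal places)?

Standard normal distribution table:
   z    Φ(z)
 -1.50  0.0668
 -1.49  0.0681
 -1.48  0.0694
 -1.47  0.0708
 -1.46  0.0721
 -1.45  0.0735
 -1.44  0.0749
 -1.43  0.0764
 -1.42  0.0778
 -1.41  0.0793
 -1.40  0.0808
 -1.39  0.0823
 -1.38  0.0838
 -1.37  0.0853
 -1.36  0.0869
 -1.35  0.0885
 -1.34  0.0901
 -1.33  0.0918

σ√T = 0.16·√0.25 = 0.0800
d₁ = [ln(145/165) + (0.053 + 0.16²/2)·0.25] / 0.0800 = [-0.1292 + 0.0164] / 0.0800 = -1.4095 → -1.41
N(d₁) = N(-1.41) = 0.0793
Δ_call = N(d₁) = 0.0793

0.0793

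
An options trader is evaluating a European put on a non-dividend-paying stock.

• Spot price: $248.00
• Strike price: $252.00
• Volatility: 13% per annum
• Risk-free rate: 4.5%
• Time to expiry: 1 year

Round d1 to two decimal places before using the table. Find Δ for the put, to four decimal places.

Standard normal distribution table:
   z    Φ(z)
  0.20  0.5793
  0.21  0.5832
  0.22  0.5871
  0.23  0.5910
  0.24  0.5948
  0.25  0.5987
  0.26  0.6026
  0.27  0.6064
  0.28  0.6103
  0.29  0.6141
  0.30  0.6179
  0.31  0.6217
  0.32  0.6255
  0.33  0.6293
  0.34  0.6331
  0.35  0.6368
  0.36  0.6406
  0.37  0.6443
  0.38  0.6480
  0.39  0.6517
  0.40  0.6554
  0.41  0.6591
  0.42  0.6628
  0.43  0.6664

-0.3859

T = 1;  σ√T = 0.1300
ln(S/K) + (r + σ²/2)T = ln(248/252) + (0.045 + 0.13²/2)·1 = -0.0160 + 0.0534 = 0.0374
d₁ = 0.0374 / 0.1300 = 0.2881 → 0.29
N(d₁) = N(0.29) = 0.6141
Δ_put = N(d₁) − 1 = 0.6141 − 1 = -0.3859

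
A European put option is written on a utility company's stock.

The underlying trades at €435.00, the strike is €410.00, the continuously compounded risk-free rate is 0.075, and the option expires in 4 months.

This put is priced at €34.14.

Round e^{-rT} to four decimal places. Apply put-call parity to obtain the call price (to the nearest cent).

€69.27

e^(−rT) = e^(−0.075·0.3333) = 0.9753
Put-call parity: C − P = S − K·e^(−rT) = 435 − 410·0.9753 = 435 − 399.8730 = 35.1270
C = P + (C − P) = 34.14 + (35.1270) = 69.2670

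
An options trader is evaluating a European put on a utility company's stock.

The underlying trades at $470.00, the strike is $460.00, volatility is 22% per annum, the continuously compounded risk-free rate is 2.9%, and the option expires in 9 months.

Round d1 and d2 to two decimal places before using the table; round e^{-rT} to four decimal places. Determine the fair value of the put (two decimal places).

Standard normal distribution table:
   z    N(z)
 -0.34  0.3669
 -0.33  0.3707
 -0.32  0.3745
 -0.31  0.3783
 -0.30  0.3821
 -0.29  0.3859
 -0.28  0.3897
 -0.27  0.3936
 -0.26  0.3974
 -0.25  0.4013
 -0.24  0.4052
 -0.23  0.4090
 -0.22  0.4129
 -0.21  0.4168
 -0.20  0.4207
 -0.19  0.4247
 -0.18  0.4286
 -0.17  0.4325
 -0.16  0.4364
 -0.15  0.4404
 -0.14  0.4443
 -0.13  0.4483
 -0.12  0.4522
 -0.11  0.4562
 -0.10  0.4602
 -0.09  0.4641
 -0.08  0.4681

$25.77

σ√T = 0.22·√0.75 = 0.1905
d₁ = [ln(470/460) + (0.029 + 0.22²/2)·0.75] / 0.1905 = [0.0215 + 0.0399] / 0.1905 = 0.3223 → 0.32
d₂ = d₁ − σ√T = 0.3223 − 0.1905 = 0.1318 → 0.13
exp(−rT) = exp(−0.029·0.75) = 0.9785
P = 460·0.9785·N(-0.13) − 470·N(-0.32) = 460·0.9785·0.4483 − 470·0.3745 = 201.7843 − 176.0150 = 25.7693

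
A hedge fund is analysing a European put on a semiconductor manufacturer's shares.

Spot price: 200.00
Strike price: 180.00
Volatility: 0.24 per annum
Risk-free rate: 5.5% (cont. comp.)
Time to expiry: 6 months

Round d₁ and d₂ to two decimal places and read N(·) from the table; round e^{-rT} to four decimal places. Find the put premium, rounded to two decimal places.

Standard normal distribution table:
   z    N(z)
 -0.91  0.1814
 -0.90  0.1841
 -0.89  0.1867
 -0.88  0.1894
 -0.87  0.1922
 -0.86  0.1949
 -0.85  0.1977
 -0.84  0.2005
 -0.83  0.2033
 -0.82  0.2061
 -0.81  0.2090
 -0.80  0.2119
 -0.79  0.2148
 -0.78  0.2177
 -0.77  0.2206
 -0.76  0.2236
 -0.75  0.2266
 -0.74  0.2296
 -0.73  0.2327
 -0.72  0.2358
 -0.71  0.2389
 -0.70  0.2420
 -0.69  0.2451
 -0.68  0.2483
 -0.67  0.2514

T = 0.5;  σ√T = 0.1697
ln(S/K) + (r + σ²/2)T = ln(200/180) + (0.055 + 0.24²/2)·0.5 = 0.1054 + 0.0419 = 0.1473
d₁ = 0.1473 / 0.1697 = 0.8677 ⇒ 0.87
d₂ = d₁ − σ√T = 0.8677 − 0.1697 = 0.6980 ⇒ 0.70
exp(−rT) = exp(−0.055·0.5) = 0.9729
P = 180·0.9729·N(-0.70) − 200·N(-0.87) = 180·0.9729·0.2420 − 200·0.1922 = 42.3795 − 38.4400 = 3.9395

3.94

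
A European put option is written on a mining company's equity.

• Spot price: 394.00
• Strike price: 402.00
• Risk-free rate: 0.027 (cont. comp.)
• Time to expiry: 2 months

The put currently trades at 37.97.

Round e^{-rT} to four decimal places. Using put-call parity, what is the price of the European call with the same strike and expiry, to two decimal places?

31.78

exp(−rT) = exp(−0.027·0.1667) = 0.9955
Put-call parity: C − P = S − K·e^(−rT) = 394 − 402·0.9955 = 394 − 400.1910 = -6.1910
C = P + (C − P) = 37.97 + (-6.1910) = 31.7790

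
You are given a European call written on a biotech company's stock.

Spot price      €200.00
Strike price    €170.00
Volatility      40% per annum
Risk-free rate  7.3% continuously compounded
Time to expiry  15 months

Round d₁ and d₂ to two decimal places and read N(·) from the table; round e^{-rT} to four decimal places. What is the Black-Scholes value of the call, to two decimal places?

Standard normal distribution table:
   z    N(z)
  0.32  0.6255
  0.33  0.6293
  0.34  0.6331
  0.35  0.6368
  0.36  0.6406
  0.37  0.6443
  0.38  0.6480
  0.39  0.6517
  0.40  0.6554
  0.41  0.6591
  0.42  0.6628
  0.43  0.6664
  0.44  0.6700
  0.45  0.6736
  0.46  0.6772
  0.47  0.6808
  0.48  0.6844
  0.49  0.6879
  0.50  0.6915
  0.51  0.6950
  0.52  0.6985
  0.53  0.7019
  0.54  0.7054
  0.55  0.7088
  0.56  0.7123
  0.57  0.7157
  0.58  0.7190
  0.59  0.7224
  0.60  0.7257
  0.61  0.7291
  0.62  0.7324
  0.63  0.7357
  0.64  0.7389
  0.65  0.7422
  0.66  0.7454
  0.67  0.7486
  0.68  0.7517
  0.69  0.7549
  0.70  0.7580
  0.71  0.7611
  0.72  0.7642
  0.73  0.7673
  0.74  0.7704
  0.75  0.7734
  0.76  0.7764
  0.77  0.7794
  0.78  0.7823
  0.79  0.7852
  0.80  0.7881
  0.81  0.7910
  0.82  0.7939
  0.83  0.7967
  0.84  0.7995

σ√T = 0.4 × 1.1180 = 0.4472
d₁ = [ln(200/170) + (0.073 + ½·0.4²)·1.25] / (σ√T) = (0.1625 + 0.1913) / 0.4472 = 0.7911 → 0.79
d₂ = 0.7911 − 0.4472 = 0.3438 → 0.34
e^(−rT) = e^(−0.073·1.25) = 0.9128
N(d₁) = N(0.79) = 0.7852;  N(d₂) = N(0.34) = 0.6331
C = 200·0.7852 − 170·0.9128·0.6331 = 157.0400 − 98.2419 = 58.7981

€58.80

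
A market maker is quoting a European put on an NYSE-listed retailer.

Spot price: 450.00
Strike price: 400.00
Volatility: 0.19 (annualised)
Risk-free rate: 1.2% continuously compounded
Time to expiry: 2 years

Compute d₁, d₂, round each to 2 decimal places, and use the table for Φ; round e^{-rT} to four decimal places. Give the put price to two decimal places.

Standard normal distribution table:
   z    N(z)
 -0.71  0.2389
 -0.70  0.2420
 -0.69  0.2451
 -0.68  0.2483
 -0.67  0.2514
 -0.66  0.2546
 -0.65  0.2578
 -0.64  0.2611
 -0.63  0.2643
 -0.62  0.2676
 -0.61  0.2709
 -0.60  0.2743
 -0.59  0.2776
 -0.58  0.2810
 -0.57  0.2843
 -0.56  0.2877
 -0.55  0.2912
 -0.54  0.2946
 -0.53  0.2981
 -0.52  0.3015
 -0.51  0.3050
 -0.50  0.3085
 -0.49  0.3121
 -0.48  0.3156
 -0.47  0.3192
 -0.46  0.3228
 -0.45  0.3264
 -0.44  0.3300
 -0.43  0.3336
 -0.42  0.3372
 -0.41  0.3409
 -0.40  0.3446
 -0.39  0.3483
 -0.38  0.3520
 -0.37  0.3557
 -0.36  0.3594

21.45

σ√T = 0.19 × 1.4142 = 0.2687
ln(S/K) + (r + σ²/2)T = ln(450/400) + (0.012 + 0.19²/2)·2 = 0.1178 + 0.0601 = 0.1779
d₁ = 0.1779 / 0.2687 = 0.6620 which rounds to 0.66
d₂ = d₁ − σ√T = 0.6620 − 0.2687 = 0.3933 which rounds to 0.39
exp(−rT) = exp(−0.012·2) = 0.9763
P = 400·0.9763·N(-0.39) − 450·N(-0.66) = 400·0.9763·0.3483 − 450·0.2546 = 136.0181 − 114.5700 = 21.4481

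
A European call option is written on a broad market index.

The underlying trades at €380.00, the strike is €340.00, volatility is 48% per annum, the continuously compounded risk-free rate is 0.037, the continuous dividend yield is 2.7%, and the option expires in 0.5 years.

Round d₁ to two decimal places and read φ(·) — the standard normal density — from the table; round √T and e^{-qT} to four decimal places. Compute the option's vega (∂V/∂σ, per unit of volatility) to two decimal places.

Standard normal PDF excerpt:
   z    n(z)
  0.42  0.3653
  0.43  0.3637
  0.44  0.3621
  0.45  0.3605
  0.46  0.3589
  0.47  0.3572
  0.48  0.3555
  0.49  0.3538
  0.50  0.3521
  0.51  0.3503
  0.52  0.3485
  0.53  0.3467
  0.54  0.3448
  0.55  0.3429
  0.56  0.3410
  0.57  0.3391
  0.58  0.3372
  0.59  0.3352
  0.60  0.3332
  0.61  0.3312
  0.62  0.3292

T = 0.5;  σ√T = 0.3394
d₁ = [ln(380/340) + (0.037 − 0.027 + ½·0.48²)·0.5] / (σ√T) = (0.1112 + 0.0626) / 0.3394 = 0.5121 ≈ 0.51
√T = √0.5 = 0.7071
φ(d₁) = φ(0.51) = 0.3503
exp(−qT) = exp(−0.027·0.5) = 0.9866
vega = S·exp(−qT)·φ(d₁)·√T = 380·0.9866·0.3503·0.7071 = 92.8636

92.86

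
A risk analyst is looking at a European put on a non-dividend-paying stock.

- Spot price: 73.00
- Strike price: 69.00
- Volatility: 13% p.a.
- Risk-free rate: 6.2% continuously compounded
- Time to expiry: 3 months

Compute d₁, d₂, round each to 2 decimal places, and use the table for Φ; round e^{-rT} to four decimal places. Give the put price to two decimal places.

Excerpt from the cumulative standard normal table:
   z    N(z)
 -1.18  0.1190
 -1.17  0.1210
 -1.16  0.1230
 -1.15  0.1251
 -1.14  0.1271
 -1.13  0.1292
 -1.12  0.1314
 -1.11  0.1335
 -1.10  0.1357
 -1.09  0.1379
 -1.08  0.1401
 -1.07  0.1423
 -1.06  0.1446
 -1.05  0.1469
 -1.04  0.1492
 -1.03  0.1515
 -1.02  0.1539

σ√T = 0.13·√0.25 = 0.0650
d₁ = [ln(73/69) + (0.062 + 0.13²/2)·0.25] / 0.0650 = [0.0564 + 0.0176] / 0.0650 = 1.1379 ≈ 1.14
d₂ = d₁ − σ√T = 1.1379 − 0.0650 = 1.0729 ≈ 1.07
exp(−rT) = exp(−0.062·0.25) = 0.9846
N(−d₂) = N(-1.07) = 0.1423;  N(−d₁) = N(-1.14) = 0.1271
P = 69·0.9846·0.1423 − 73·0.1271 = 9.6675 − 9.2783 = 0.3892

0.39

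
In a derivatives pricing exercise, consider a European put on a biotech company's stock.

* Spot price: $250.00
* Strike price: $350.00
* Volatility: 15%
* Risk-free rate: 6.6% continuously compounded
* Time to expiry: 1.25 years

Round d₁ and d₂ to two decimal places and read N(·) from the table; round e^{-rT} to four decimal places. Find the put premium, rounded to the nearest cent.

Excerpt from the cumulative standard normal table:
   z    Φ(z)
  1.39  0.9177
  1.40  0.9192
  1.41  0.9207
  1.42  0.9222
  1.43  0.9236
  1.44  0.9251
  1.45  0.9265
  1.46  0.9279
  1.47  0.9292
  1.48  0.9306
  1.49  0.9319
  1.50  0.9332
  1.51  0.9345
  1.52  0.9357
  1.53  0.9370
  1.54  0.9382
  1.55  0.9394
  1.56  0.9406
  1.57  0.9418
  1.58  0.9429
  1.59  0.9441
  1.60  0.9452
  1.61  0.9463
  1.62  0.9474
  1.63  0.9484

$73.72

σ√T = 0.15·√1.25 = 0.1677
d₁ = [ln(250/350) + (0.066 + 0.15²/2)·1.25] / 0.1677 = [-0.3365 + 0.0966] / 0.1677 = -1.4305 ≈ -1.43
d₂ = d₁ − σ√T = -1.4305 − 0.1677 = -1.5983 ≈ -1.60
e^(−rT) = e^(−0.066·1.25) = 0.9208
N(−d₂) = N(1.60) = 0.9452;  N(−d₁) = N(1.43) = 0.9236
P = 350·0.9208·0.9452 − 250·0.9236 = 304.6191 − 230.9000 = 73.7191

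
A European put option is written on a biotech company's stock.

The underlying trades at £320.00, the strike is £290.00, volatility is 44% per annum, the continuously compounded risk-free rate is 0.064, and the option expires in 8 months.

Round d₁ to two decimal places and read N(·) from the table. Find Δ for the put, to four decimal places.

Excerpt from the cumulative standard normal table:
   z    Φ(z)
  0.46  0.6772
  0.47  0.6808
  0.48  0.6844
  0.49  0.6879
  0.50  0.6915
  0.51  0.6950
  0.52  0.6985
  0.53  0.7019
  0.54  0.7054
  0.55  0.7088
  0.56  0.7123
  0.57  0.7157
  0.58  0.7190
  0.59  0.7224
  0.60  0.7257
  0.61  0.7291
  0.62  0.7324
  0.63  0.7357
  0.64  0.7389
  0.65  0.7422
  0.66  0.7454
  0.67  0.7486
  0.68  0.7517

σ√T = 0.44·√0.6667 = 0.3593
ln(S/K) + (r + σ²/2)T = ln(320/290) + (0.064 + 0.44²/2)·0.6667 = 0.0984 + 0.1072 = 0.2056
d₁ = 0.2056 / 0.3593 = 0.5724 → 0.57
N(d₁) = N(0.57) = 0.7157
Δ_put = N(d₁) − 1 = 0.7157 − 1 = -0.2843

-0.2843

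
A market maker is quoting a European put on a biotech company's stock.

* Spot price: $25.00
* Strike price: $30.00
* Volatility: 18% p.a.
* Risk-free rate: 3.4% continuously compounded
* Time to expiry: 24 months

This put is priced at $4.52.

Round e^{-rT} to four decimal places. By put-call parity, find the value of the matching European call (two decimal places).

$1.49

exp(−rT) = exp(−0.034·2) = 0.9343
Put-call parity: C − P = S − K·e^(−rT) = 25 − 30·0.9343 = 25 − 28.0290 = -3.0290
C = P + (C − P) = 4.52 + (-3.0290) = 1.4910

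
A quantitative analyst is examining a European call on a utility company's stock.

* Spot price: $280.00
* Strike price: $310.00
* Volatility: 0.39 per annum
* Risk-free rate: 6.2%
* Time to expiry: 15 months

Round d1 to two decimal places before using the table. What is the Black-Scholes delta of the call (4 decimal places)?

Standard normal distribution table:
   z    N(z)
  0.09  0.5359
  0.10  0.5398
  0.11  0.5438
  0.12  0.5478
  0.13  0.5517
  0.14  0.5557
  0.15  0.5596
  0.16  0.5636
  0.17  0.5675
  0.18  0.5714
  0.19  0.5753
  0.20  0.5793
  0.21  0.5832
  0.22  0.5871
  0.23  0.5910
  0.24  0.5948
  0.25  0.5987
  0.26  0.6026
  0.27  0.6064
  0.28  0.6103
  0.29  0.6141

0.5636

σ√T = 0.39 × 1.1180 = 0.4360
d₁ = [ln(280/310) + (0.062 + 0.39²/2)·1.25] / 0.4360 = [-0.1018 + 0.1726] / 0.4360 = 0.1623 ⇒ 0.16
N(d₁) = N(0.16) = 0.5636
Δ_call = N(d₁) = 0.5636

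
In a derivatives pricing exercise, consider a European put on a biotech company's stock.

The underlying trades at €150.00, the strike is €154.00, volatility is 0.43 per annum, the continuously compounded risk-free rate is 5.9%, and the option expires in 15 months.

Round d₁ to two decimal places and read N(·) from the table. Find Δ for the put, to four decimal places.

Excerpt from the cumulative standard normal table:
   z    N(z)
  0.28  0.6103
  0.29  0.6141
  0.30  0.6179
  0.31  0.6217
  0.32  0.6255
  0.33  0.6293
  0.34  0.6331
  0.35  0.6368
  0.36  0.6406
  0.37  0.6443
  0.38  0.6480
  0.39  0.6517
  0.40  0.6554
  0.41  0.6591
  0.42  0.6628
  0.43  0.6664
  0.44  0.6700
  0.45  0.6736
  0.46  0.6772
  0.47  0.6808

-0.3669

σ√T = 0.43 × 1.1180 = 0.4808
d₁ = [ln(150/154) + (0.059 + ½·0.43²)·1.25] / (σ√T) = (-0.0263 + 0.1893) / 0.4808 = 0.3390 which rounds to 0.34
N(d₁) = N(0.34) = 0.6331
Δ_put = N(d₁) − 1 = 0.6331 − 1 = -0.3669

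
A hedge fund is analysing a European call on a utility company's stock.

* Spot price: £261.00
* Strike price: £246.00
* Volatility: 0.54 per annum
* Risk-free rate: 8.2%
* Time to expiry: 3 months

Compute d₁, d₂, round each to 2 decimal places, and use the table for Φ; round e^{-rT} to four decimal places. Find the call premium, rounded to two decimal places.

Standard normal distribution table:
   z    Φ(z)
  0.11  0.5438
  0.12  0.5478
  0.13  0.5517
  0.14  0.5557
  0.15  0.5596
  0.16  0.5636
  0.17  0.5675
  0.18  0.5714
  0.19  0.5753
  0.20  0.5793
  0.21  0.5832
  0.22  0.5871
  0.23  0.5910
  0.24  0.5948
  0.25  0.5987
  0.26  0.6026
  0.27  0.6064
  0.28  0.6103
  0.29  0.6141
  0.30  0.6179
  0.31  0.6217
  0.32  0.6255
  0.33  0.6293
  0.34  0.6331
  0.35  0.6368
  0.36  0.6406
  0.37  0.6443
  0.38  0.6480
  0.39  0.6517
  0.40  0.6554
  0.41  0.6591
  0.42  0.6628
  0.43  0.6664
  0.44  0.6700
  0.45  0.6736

T = 0.25;  σ√T = 0.2700
ln(S/K) + (r + σ²/2)T = ln(261/246) + (0.082 + 0.54²/2)·0.25 = 0.0592 + 0.0570 = 0.1161
d₁ = 0.1161 / 0.2700 = 0.4301 ⇒ 0.43
d₂ = d₁ − σ√T = 0.4301 − 0.2700 = 0.1601 ⇒ 0.16
e^(−rT) = e^(−0.082·0.25) = 0.9797
N(d₁) = N(0.43) = 0.6664;  N(d₂) = N(0.16) = 0.5636
C = 261·0.6664 − 246·0.9797·0.5636 = 173.9304 − 135.8311 = 38.0993

£38.10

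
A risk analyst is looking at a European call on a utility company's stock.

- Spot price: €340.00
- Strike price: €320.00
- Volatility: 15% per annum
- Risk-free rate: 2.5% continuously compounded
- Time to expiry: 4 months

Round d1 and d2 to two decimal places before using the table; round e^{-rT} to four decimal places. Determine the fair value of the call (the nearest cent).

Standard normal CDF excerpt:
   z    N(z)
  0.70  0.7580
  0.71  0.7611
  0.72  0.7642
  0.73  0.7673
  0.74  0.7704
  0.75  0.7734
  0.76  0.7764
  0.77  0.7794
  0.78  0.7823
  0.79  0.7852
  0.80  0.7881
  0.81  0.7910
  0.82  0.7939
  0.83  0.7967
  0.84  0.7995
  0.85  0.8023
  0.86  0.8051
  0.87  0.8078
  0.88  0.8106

T = 0.3333;  σ√T = 0.0866
d₁ = [ln(340/320) + (0.025 + 0.15²/2)·0.3333] / 0.0866 = [0.0606 + 0.0121] / 0.0866 = 0.8396 → 0.84
d₂ = d₁ − σ√T = 0.8396 − 0.0866 = 0.7530 → 0.75
exp(−rT) = exp(−0.025·0.3333) = 0.9917
N(d₁) = N(0.84) = 0.7995;  N(d₂) = N(0.75) = 0.7734
C = 340·0.7995 − 320·0.9917·0.7734 = 271.8300 − 245.4338 = 26.3962

€26.40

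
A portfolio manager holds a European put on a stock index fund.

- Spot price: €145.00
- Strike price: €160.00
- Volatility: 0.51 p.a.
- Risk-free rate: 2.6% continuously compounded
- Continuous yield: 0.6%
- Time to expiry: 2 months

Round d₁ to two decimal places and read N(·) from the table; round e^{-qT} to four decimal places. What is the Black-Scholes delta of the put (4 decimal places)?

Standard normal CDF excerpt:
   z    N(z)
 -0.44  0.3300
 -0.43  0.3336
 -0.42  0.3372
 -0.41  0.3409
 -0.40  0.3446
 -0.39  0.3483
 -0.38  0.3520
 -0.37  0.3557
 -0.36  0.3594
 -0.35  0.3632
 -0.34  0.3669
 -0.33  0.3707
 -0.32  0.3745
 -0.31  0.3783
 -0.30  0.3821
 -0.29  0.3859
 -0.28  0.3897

σ√T = 0.51·√0.1667 = 0.2082
ln(S/K) + (r − q + σ²/2)T = ln(145/160) + (0.026 − 0.006 + 0.51²/2)·0.1667 = -0.0984 + 0.0250 = -0.0734
d₁ = -0.0734 / 0.2082 = -0.3527 which rounds to -0.35
N(d₁) = N(-0.35) = 0.3632
Δ_put = exp(−qT)·(N(d₁) − 1) = 0.9990·(0.3632 − 1) = -0.6362

-0.6362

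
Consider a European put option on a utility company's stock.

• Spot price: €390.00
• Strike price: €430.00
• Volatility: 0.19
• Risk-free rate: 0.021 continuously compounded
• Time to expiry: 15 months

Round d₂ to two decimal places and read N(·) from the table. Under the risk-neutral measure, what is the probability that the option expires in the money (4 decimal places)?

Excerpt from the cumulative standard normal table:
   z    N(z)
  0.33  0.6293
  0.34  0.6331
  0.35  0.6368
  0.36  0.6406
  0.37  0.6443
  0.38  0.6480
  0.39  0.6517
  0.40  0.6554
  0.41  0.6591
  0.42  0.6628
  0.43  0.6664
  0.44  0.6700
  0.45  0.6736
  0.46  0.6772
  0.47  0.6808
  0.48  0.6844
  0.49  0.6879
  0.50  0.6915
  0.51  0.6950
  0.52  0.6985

0.6700

T = 1.25;  σ√T = 0.2124
d₁ = [ln(390/430) + (0.021 + 0.19²/2)·1.25] / 0.2124 = [-0.0976 + 0.0488] / 0.2124 = -0.2298 ≈ -0.23
d₂ = d₁ − σ√T = -0.2298 − 0.2124 = -0.4423 ≈ -0.44
Risk-neutral Pr[S_T < K] = N(−d₂) = N(0.44) = 0.6700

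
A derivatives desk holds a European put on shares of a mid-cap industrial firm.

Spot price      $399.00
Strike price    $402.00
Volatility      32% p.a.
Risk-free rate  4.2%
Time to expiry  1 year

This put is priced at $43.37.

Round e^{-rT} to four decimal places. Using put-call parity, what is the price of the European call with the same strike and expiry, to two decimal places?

exp(−rT) = exp(−0.042·1) = 0.9589
Put-call parity: C − P = S − K·e^(−rT) = 399 − 402·0.9589 = 399 − 385.4778 = 13.5222
C = P + (C − P) = 43.37 + (13.5222) = 56.8922

$56.89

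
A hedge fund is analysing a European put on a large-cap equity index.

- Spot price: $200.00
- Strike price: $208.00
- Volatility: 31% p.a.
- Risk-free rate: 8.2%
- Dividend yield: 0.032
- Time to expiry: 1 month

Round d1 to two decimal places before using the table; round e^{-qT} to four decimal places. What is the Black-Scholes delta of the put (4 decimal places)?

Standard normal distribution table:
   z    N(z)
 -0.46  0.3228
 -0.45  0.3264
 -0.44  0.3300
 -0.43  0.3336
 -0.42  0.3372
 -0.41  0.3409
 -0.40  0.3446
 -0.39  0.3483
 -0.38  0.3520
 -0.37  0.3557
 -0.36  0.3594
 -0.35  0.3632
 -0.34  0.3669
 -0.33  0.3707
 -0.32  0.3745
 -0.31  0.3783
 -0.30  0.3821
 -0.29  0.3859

-0.6351

T = 0.08333;  σ√T = 0.0895
d₁ = [ln(200/208) + (0.082 − 0.032 + ½·0.31²)·0.08333] / (σ√T) = (-0.0392 + 0.0082) / 0.0895 = -0.3470 ⇒ -0.35
N(d₁) = N(-0.35) = 0.3632
Δ_put = exp(−qT)·(N(d₁) − 1) = 0.9973·(0.3632 − 1) = -0.6351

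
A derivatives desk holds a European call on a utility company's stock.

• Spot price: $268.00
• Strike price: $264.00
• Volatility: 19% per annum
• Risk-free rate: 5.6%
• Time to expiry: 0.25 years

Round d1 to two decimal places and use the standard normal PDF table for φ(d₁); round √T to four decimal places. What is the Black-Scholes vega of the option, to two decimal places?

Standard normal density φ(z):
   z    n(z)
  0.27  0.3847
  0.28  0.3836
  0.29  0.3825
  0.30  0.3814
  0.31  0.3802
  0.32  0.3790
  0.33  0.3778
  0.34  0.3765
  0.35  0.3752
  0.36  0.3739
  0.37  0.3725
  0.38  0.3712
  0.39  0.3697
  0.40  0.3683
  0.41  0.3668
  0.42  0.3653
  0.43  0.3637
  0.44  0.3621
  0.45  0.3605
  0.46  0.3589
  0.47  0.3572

T = 0.25;  σ√T = 0.0950
d₁ = [ln(268/264) + (0.056 + 0.19²/2)·0.25] / 0.0950 = [0.0150 + 0.0185] / 0.0950 = 0.3532 ≈ 0.35
√T = √0.25 = 0.5000
φ(d₁) = φ(0.35) = 0.3752
vega = S·φ(d₁)·√T = 268·0.3752·0.5000 = 50.2768

50.28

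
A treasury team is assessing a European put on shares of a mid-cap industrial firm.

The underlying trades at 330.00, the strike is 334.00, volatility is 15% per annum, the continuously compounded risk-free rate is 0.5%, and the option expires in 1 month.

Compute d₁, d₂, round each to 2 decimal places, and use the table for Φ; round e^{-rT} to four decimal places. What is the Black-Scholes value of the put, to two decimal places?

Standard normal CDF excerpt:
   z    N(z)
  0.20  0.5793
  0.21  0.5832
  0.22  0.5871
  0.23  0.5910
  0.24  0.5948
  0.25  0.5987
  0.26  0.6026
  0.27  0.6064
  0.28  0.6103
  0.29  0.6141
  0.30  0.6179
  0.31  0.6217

7.46

σ√T = 0.15·√0.08333 = 0.0433
d₁ = [ln(330/334) + (0.005 + ½·0.15²)·0.08333] / (σ√T) = (-0.0120 + 0.0014) / 0.0433 = -0.2470 ≈ -0.25
d₂ = -0.2470 − 0.0433 = -0.2903 ≈ -0.29
exp(−rT) = exp(−0.005·0.08333) = 0.9996
N(−d₂) = N(0.29) = 0.6141;  N(−d₁) = N(0.25) = 0.5987
P = 334·0.9996·0.6141 − 330·0.5987 = 205.0274 − 197.5710 = 7.4564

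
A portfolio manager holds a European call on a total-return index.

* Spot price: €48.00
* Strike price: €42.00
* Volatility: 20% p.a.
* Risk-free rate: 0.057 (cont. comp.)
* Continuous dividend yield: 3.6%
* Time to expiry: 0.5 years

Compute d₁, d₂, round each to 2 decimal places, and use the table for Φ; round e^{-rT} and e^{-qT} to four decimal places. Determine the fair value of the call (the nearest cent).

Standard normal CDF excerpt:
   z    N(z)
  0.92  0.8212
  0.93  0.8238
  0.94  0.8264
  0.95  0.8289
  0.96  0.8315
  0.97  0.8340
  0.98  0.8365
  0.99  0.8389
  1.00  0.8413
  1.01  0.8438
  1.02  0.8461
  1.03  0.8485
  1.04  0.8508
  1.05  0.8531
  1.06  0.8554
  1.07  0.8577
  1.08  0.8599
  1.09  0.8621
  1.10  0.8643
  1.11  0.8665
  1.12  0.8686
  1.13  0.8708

€6.81

T = 0.5;  σ√T = 0.1414
d₁ = [ln(48/42) + (0.057 − 0.036 + 0.2²/2)·0.5] / 0.1414 = [0.1335 + 0.0205] / 0.1414 = 1.0892 → 1.09
d₂ = d₁ − σ√T = 1.0892 − 0.1414 = 0.9477 → 0.95
exp(−qT) = exp(−0.036·0.5) = 0.9822;  exp(−rT) = exp(−0.057·0.5) = 0.9719
N(d₁) = N(1.09) = 0.8621;  N(d₂) = N(0.95) = 0.8289
C = 48·0.9822·0.8621 − 42·0.9719·0.8289 = 40.6442 − 33.8355 = 6.8087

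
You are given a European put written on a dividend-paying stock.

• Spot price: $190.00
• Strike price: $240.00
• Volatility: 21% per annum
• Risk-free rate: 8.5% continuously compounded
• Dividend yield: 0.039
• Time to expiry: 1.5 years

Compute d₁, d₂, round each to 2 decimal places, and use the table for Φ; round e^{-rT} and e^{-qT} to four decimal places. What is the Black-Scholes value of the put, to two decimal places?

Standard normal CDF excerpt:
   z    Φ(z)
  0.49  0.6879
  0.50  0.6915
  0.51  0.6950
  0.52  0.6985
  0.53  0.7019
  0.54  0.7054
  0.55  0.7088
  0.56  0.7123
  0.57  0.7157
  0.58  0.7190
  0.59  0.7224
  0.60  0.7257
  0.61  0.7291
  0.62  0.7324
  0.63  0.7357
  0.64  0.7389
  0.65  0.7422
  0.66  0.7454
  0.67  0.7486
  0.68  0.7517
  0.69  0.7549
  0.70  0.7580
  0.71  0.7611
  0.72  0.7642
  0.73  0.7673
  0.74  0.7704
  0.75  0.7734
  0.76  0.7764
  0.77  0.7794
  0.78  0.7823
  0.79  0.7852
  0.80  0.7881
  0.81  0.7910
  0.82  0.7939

σ√T = 0.21 × 1.2247 = 0.2572
d₁ = [ln(190/240) + (0.085 − 0.039 + ½·0.21²)·1.5] / (σ√T) = (-0.2336 + 0.1021) / 0.2572 = -0.5114 ⇒ -0.51
d₂ = -0.5114 − 0.2572 = -0.7686 ⇒ -0.77
e^(−qT) = e^(−0.039·1.5) = 0.9432;  e^(−rT) = e^(−0.085·1.5) = 0.8803
P = 240·0.8803·N(0.77) − 190·0.9432·N(0.51) = 240·0.8803·0.7794 − 190·0.9432·0.6950 = 164.6654 − 124.5496 = 40.1158

$40.12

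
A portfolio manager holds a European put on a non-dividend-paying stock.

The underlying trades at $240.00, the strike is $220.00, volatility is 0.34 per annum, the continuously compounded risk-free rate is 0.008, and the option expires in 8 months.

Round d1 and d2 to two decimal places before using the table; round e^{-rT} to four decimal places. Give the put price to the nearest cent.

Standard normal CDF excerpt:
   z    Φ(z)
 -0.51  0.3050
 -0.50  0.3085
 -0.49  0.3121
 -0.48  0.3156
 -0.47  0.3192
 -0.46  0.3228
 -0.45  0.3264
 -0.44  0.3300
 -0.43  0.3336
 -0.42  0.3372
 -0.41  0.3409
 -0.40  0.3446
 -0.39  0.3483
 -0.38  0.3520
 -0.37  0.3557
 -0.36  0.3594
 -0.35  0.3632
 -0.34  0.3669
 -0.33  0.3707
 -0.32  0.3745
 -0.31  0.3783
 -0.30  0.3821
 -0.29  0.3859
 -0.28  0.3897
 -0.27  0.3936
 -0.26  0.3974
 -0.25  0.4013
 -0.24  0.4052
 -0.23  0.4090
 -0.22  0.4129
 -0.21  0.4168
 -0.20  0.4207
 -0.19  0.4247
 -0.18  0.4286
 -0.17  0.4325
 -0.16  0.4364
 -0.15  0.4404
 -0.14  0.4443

T = 0.6667;  σ√T = 0.2776
d₁ = [ln(240/220) + (0.008 + 0.34²/2)·0.6667] / 0.2776 = [0.0870 + 0.0439] / 0.2776 = 0.4714 → 0.47
d₂ = d₁ − σ√T = 0.4714 − 0.2776 = 0.1938 → 0.19
e^(−rT) = e^(−0.008·0.6667) = 0.9947
N(−d₂) = N(-0.19) = 0.4247;  N(−d₁) = N(-0.47) = 0.3192
P = 220·0.9947·0.4247 − 240·0.3192 = 92.9388 − 76.6080 = 16.3308

$16.33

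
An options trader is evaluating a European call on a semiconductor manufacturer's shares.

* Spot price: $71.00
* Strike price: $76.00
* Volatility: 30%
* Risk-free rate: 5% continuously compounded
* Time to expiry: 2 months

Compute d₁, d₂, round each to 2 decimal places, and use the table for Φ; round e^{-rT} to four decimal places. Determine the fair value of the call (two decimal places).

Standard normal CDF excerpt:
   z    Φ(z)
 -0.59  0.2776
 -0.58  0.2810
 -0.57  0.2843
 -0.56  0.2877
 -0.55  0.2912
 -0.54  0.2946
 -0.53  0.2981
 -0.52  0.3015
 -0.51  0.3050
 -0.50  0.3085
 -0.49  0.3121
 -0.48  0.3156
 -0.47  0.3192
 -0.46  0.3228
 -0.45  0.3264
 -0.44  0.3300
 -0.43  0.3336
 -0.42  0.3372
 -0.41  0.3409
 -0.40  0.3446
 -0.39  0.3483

$1.74

σ√T = 0.3 × 0.4082 = 0.1225
d₁ = [ln(71/76) + (0.05 + 0.3²/2)·0.1667] / 0.1225 = [-0.0681 + 0.0158] / 0.1225 = -0.4264 → -0.43
d₂ = d₁ − σ√T = -0.4264 − 0.1225 = -0.5489 → -0.55
e^(−rT) = e^(−0.05·0.1667) = 0.9917
N(d₁) = N(-0.43) = 0.3336;  N(d₂) = N(-0.55) = 0.2912
C = 71·0.3336 − 76·0.9917·0.2912 = 23.6856 − 21.9475 = 1.7381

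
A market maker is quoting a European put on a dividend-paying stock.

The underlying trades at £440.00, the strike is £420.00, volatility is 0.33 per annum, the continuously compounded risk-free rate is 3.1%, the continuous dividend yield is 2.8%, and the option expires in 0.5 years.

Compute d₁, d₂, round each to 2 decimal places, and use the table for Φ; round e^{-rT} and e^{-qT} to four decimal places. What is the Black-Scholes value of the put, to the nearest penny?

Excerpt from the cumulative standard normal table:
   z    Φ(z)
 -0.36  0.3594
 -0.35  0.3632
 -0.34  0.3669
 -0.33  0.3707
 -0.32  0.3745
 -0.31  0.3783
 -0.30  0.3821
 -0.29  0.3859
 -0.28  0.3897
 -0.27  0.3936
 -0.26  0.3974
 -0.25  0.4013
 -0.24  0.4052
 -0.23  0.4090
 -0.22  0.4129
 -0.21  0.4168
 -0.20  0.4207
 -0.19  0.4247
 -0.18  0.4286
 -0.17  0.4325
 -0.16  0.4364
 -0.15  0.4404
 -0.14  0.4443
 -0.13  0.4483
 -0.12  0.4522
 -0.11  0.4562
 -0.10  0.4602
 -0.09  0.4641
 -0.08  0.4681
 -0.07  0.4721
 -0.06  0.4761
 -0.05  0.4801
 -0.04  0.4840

£29.43

σ√T = 0.33·√0.5 = 0.2333
d₁ = [ln(440/420) + (0.031 − 0.028 + 0.33²/2)·0.5] / 0.2333 = [0.0465 + 0.0287] / 0.2333 = 0.3225 ⇒ 0.32
d₂ = d₁ − σ√T = 0.3225 − 0.2333 = 0.0891 ⇒ 0.09
exp(−qT) = exp(−0.028·0.5) = 0.9861;  exp(−rT) = exp(−0.031·0.5) = 0.9846
N(−d₂) = N(-0.09) = 0.4641;  N(−d₁) = N(-0.32) = 0.3745
P = 420·0.9846·0.4641 − 440·0.9861·0.3745 = 191.9202 − 162.4896 = 29.4306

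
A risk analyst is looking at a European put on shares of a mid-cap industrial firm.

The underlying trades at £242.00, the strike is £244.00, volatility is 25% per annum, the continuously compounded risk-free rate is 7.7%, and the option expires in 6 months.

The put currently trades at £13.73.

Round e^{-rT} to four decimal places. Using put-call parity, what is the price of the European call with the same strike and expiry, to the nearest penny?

exp(−rT) = exp(−0.077·0.5) = 0.9622
Put-call parity: C − P = S − K·e^(−rT) = 242 − 244·0.9622 = 242 − 234.7768 = 7.2232
C = P + (C − P) = 13.73 + (7.2232) = 20.9532

£20.95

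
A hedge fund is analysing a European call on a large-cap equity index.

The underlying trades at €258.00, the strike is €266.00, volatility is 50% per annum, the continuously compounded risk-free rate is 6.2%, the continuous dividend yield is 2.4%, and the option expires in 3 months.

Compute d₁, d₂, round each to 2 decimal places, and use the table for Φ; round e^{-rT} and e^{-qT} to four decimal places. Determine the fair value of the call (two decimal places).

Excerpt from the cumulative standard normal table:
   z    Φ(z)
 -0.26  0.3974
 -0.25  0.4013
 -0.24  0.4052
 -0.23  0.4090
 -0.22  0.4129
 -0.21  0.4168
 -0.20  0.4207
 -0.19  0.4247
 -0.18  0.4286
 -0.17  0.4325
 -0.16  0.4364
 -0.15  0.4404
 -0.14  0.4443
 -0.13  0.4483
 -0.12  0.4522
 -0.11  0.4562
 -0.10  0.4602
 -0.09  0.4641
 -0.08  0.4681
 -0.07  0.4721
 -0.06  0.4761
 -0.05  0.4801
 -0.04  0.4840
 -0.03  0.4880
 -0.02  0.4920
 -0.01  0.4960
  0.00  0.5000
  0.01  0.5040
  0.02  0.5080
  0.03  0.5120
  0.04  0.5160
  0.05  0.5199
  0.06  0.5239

T = 0.25;  σ√T = 0.2500
d₁ = [ln(258/266) + (0.062 − 0.024 + 0.5²/2)·0.25] / 0.2500 = [-0.0305 + 0.0408] / 0.2500 = 0.0409 which rounds to 0.04
d₂ = d₁ − σ√T = 0.0409 − 0.2500 = -0.2091 which rounds to -0.21
exp(−qT) = exp(−0.024·0.25) = 0.9940;  exp(−rT) = exp(−0.062·0.25) = 0.9846
C = 258·0.9940·N(0.04) − 266·0.9846·N(-0.21) = 258·0.9940·0.5160 − 266·0.9846·0.4168 = 132.3292 − 109.1614 = 23.1678

€23.17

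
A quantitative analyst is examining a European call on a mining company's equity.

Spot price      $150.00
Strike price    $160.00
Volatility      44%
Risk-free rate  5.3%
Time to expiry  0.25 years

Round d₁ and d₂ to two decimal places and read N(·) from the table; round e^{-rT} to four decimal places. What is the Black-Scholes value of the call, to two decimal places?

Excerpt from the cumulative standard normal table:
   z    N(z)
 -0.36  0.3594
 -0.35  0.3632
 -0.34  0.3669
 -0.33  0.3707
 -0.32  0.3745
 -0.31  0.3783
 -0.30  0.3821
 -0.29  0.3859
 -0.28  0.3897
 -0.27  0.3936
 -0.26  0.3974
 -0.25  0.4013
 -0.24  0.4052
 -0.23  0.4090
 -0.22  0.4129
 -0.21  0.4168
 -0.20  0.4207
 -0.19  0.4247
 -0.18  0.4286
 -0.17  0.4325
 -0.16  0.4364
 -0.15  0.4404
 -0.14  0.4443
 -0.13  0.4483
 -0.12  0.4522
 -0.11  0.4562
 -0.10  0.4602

σ√T = 0.44·√0.25 = 0.2200
d₁ = [ln(150/160) + (0.053 + ½·0.44²)·0.25] / (σ√T) = (-0.0645 + 0.0374) / 0.2200 = -0.1231 → -0.12
d₂ = -0.1231 − 0.2200 = -0.3431 → -0.34
exp(−rT) = exp(−0.053·0.25) = 0.9868
C = 150·N(-0.12) − 160·0.9868·N(-0.34) = 150·0.4522 − 160·0.9868·0.3669 = 67.8300 − 57.9291 = 9.9009

$9.90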